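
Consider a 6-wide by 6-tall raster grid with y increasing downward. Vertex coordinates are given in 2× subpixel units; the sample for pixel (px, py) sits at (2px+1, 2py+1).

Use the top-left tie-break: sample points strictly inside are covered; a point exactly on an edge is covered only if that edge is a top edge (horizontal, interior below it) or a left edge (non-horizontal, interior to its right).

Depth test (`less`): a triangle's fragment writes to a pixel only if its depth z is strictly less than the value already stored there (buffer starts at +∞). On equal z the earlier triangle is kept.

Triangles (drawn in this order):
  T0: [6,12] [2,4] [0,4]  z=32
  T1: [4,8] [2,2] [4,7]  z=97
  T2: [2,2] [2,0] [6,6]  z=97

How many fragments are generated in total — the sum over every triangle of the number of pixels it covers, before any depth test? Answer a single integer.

T0:
  2·area = 16  (B↔C swapped to make it positive)
  edge (6, 12)→(0, 4): d=(-6,-8) top-left  bias=+0
  edge (0, 4)→(2, 4): d=(2,0) top-left  bias=+0
  edge (2, 4)→(6, 12): d=(4,8) right/bottom  bias=-1
    (0,2)@(1, 5): e=[2,2,12] → X
    (1,2)@(3, 5): e=[18,2,-4] → .
    (0,3)@(1, 7): e=[-10,6,20] → .
    (1,3)@(3, 7): e=[6,6,4] → X
    (2,3)@(5, 7): e=[22,6,-12] → .
    (1,4)@(3, 9): e=[-6,10,12] → .
  covered (2 px):
    . . . . . .
    . . . . . .
    X . . . . .
    . X . . . .
    . . . . . .
    . . . . . .
T1:
  2·area = 2
  edge (4, 8)→(2, 2): d=(-2,-6) top-left  bias=+0
  edge (2, 2)→(4, 7): d=(2,5) right/bottom  bias=-1
  edge (4, 7)→(4, 8): d=(0,1) right/bottom  bias=-1
    (1,2)@(3, 5): e=[0,1,1] → X  [on edge]
    (2,2)@(5, 5): e=[12,-9,-1] → .
    (1,3)@(3, 7): e=[-4,5,1] → .
    (2,5)@(5, 11): e=[0,3,-1] → .  [on edge]
  covered (1 px):
    . . . . . .
    . . . . . .
    . X . . . .
    . . . . . .
    . . . . . .
    . . . . . .
T2:
  2·area = 8
  edge (2, 2)→(2, 0): d=(0,-2) top-left  bias=+0
  edge (2, 0)→(6, 6): d=(4,6) right/bottom  bias=-1
  edge (6, 6)→(2, 2): d=(-4,-4) top-left  bias=+0
    (0,0)@(1, 1): e=[-2,10,0] → .  [on edge]
    (1,1)@(3, 3): e=[2,6,0] → X  [on edge]
    (2,1)@(5, 3): e=[6,-6,8] → .
    (1,2)@(3, 5): e=[2,14,-8] → .
    (2,2)@(5, 5): e=[6,2,0] → X  [on edge]
    (3,2)@(7, 5): e=[10,-10,8] → .
    (2,3)@(5, 7): e=[6,10,-8] → .
    (3,3)@(7, 7): e=[10,-2,0] → .  [on edge]
    (4,4)@(9, 9): e=[14,-6,0] → .  [on edge]
    (5,5)@(11, 11): e=[18,-10,0] → .  [on edge]
  covered (2 px):
    . . . . . .
    . X . . . .
    . . X . . .
    . . . . . .
    . . . . . .
    . . . . . .

Result: 5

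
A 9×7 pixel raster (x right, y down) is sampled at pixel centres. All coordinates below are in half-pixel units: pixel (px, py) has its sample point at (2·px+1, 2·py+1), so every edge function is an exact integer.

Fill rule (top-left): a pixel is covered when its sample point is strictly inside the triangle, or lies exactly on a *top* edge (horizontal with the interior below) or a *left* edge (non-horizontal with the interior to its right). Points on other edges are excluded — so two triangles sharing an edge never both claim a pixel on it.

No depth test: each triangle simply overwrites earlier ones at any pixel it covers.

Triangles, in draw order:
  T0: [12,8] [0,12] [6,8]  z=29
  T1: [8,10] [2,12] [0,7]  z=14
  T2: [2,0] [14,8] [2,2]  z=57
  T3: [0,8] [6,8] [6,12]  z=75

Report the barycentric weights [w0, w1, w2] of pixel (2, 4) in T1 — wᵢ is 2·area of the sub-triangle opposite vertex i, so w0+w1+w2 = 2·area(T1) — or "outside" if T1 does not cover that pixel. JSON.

T0:
  2·area = 24
  edge (12, 8)→(0, 12): d=(-12,4) right/bottom  bias=-1
  edge (0, 12)→(6, 8): d=(6,-4) top-left  bias=+0
  edge (6, 8)→(12, 8): d=(6,0) top-left  bias=+0
    (7,3)@(15, 7): e=[0,30,-6] → ·  [on edge]
    (2,4)@(5, 9): e=[16,2,6] → #
    (3,4)@(7, 9): e=[8,10,6] → #
    (4,4)@(9, 9): e=[0,18,6] → ·  [on edge]
    (1,5)@(3, 11): e=[0,6,18] → ·  [on edge]
    (2,5)@(5, 11): e=[-8,14,18] → ·
    (3,5)@(7, 11): e=[-16,22,18] → ·
  covered (2 px):
    · · · · · · · · ·
    · · · · · · · · ·
    · · · · · · · · ·
    · · · · · · · · ·
    · · # # · · · · ·
    · · · · · · · · ·
    · · · · · · · · ·
T1:
  2·area = 34
  edge (8, 10)→(2, 12): d=(-6,2) right/bottom  bias=-1
  edge (2, 12)→(0, 7): d=(-2,-5) top-left  bias=+0
  edge (0, 7)→(8, 10): d=(8,3) right/bottom  bias=-1
    (8,3)@(17, 7): e=[0,85,-51] → ·  [on edge]
    (0,4)@(1, 9): e=[20,1,13] → #
    (1,4)@(3, 9): e=[16,11,7] → #
    (2,4)@(5, 9): e=[12,21,1] → #
    (3,4)@(7, 9): e=[8,31,-5] → ·
    (5,4)@(11, 9): e=[0,51,-17] → ·  [on edge]
    (0,5)@(1, 11): e=[8,-3,29] → ·
    (1,5)@(3, 11): e=[4,7,23] → #
    (2,5)@(5, 11): e=[0,17,17] → ·  [on edge]
    (1,6)@(3, 13): e=[-8,3,39] → ·
  covered (4 px):
    · · · · · · · · ·
    · · · · · · · · ·
    · · · · · · · · ·
    · · · · · · · · ·
    # # # · · · · · ·
    · # · · · · · · ·
    · · · · · · · · ·
T2:
  2·area = 24
  edge (2, 0)→(14, 8): d=(12,8) right/bottom  bias=-1
  edge (14, 8)→(2, 2): d=(-12,-6) top-left  bias=+0
  edge (2, 2)→(2, 0): d=(0,-2) top-left  bias=+0
    (1,0)@(3, 1): e=[4,18,2] → #
    (2,0)@(5, 1): e=[-12,30,6] → ·
    (1,1)@(3, 3): e=[28,-6,2] → ·
    (2,1)@(5, 3): e=[12,6,6] → #
    (3,1)@(7, 3): e=[-4,18,10] → ·
    (2,2)@(5, 5): e=[36,-18,6] → ·
    (4,2)@(9, 5): e=[4,6,14] → #
    (5,2)@(11, 5): e=[-12,18,18] → ·
    (4,3)@(9, 7): e=[28,-18,14] → ·
  covered (3 px):
    · # · · · · · · ·
    · · # · · · · · ·
    · · · · # · · · ·
    · · · · · · · · ·
    · · · · · · · · ·
    · · · · · · · · ·
    · · · · · · · · ·
T3:
  2·area = 24
  edge (0, 8)→(6, 8): d=(6,0) top-left  bias=+0
  edge (6, 8)→(6, 12): d=(0,4) right/bottom  bias=-1
  edge (6, 12)→(0, 8): d=(-6,-4) top-left  bias=+0
    (1,4)@(3, 9): e=[6,12,6] → #
    (2,4)@(5, 9): e=[6,4,14] → #
    (3,4)@(7, 9): e=[6,-4,22] → ·
    (1,5)@(3, 11): e=[18,12,-6] → ·
    (2,5)@(5, 11): e=[18,4,2] → #
    (3,5)@(7, 11): e=[18,-4,10] → ·
    (2,6)@(5, 13): e=[30,4,-10] → ·
  covered (3 px):
    · · · · · · · · ·
    · · · · · · · · ·
    · · · · · · · · ·
    · · · · · · · · ·
    · # # · · · · · ·
    · · # · · · · · ·
    · · · · · · · · ·

Answer: [21,1,12]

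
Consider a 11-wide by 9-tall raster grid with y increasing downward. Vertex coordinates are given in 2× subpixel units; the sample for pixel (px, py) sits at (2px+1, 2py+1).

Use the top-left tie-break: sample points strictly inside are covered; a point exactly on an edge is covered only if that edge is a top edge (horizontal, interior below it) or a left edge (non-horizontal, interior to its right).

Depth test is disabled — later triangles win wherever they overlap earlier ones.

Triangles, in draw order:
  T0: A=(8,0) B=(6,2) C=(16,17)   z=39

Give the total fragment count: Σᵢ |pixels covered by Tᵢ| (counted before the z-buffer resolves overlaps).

T0:
  2·area = 50  (B↔C swapped to make it positive)
  edge (8, 0)→(16, 17): d=(8,17) right/bottom  bias=-1
  edge (16, 17)→(6, 2): d=(-10,-15) top-left  bias=+0
  edge (6, 2)→(8, 0): d=(2,-2) top-left  bias=+0
    (3,0)@(7, 1): e=[25,25,0] → X  [on edge]
    (4,0)@(9, 1): e=[-9,55,4] → .
    (2,1)@(5, 3): e=[75,-25,0] → .  [on edge]
    (3,1)@(7, 3): e=[41,5,4] → X
    (4,1)@(9, 3): e=[7,35,8] → X
    (5,1)@(11, 3): e=[-27,65,12] → .
    (1,2)@(3, 5): e=[125,-75,0] → .  [on edge]
    (3,2)@(7, 5): e=[57,-15,8] → .
    (4,2)@(9, 5): e=[23,15,12] → X
    (5,2)@(11, 5): e=[-11,45,16] → .
    (0,3)@(1, 7): e=[175,-125,0] → .  [on edge]
    (4,3)@(9, 7): e=[39,-5,16] → .
  covered (8 px):
    . . . X . . . . . . .
    . . . X X . . . . . .
    . . . . X . . . . . .
    . . . . . X . . . . .
    . . . . . X . . . . .
    . . . . . . X . . . .
    . . . . . . . . . . .
    . . . . . . . X . . .
    . . . . . . . . . . .

Answer: 8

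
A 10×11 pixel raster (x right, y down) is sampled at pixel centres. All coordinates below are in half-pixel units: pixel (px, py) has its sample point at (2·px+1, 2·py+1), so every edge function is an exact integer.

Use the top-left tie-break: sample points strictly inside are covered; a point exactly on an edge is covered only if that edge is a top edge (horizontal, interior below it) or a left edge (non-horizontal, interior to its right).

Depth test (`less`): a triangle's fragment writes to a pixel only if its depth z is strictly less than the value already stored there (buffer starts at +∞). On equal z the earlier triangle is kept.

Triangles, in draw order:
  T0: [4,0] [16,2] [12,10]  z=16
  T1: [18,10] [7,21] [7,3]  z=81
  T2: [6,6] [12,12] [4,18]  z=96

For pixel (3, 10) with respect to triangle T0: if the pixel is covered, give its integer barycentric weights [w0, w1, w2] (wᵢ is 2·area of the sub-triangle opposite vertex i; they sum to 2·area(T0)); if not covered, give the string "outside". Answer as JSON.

T0:
  2·area = 104
  edge (4, 0)→(16, 2): d=(12,2) right/bottom  bias=-1
  edge (16, 2)→(12, 10): d=(-4,8) right/bottom  bias=-1
  edge (12, 10)→(4, 0): d=(-8,-10) top-left  bias=+0
    (2,0)@(5, 1): e=[10,92,2] → █
    (3,0)@(7, 1): e=[6,76,22] → █
    (4,0)@(9, 1): e=[2,60,42] → █
    (5,0)@(11, 1): e=[-2,44,62] → ·
    (2,1)@(5, 3): e=[34,84,-14] → ·
    (3,1)@(7, 3): e=[30,68,6] → █
    (5,1)@(11, 3): e=[22,36,46] → █
    (6,1)@(13, 3): e=[18,20,66] → █
    (7,1)@(15, 3): e=[14,4,86] → █
    (8,1)@(17, 3): e=[10,-12,106] → ·
    (3,2)@(7, 5): e=[54,60,-10] → ·
    (4,2)@(9, 5): e=[50,44,10] → █
  covered (13 px):
    · · █ █ █ · · · · ·
    · · · █ █ █ █ █ · ·
    · · · · █ █ █ · · ·
    · · · · · █ █ · · ·
    · · · · · · · · · ·
    · · · · · · · · · ·
    · · · · · · · · · ·
    · · · · · · · · · ·
    · · · · · · · · · ·
    · · · · · · · · · ·
    · · · · · · · · · ·
T1:
  2·area = 198
  edge (18, 10)→(7, 21): d=(-11,11) right/bottom  bias=-1
  edge (7, 21)→(7, 3): d=(0,-18) top-left  bias=+0
  edge (7, 3)→(18, 10): d=(11,7) right/bottom  bias=-1
    (3,0)@(7, 1): e=[220,0,-22] → ·  [on edge]
    (3,1)@(7, 3): e=[198,0,0] → ·  [on edge]
    (3,2)@(7, 5): e=[176,0,22] → █  [on edge]
    (4,2)@(9, 5): e=[154,36,8] → █
    (5,2)@(11, 5): e=[132,72,-6] → ·
    (3,3)@(7, 7): e=[154,0,44] → █  [on edge]
    (5,3)@(11, 7): e=[110,72,16] → █
    (6,3)@(13, 7): e=[88,108,2] → █
    (7,3)@(15, 7): e=[66,144,-12] → ·
    (3,4)@(7, 9): e=[132,0,66] → █  [on edge]
    (7,4)@(15, 9): e=[44,144,10] → █
    (8,4)@(17, 9): e=[22,180,-4] → ·
    (9,4)@(19, 9): e=[0,216,-18] → ·  [on edge]
    (3,5)@(7, 11): e=[110,0,88] → █  [on edge]
    (8,5)@(17, 11): e=[0,180,18] → ·  [on edge]
    (3,6)@(7, 13): e=[88,0,110] → █  [on edge]
    (7,6)@(15, 13): e=[0,144,54] → ·  [on edge]
    (3,7)@(7, 15): e=[66,0,132] → █  [on edge]
    (6,7)@(13, 15): e=[0,108,90] → ·  [on edge]
    (3,8)@(7, 17): e=[44,0,154] → █  [on edge]
    (5,8)@(11, 17): e=[0,72,126] → ·  [on edge]
    (3,9)@(7, 19): e=[22,0,176] → █  [on edge]
    (4,9)@(9, 19): e=[0,36,162] → ·  [on edge]
    (3,10)@(7, 21): e=[0,0,198] → ·  [on edge]
  covered (26 px):
    · · · · · · · · · ·
    · · · · · · · · · ·
    · · · █ █ · · · · ·
    · · · █ █ █ █ · · ·
    · · · █ █ █ █ █ · ·
    · · · █ █ █ █ █ · ·
    · · · █ █ █ █ · · ·
    · · · █ █ █ · · · ·
    · · · █ █ · · · · ·
    · · · █ · · · · · ·
    · · · · · · · · · ·
T2:
  2·area = 84
  edge (6, 6)→(12, 12): d=(6,6) right/bottom  bias=-1
  edge (12, 12)→(4, 18): d=(-8,6) right/bottom  bias=-1
  edge (4, 18)→(6, 6): d=(2,-12) top-left  bias=+0
    (0,0)@(1, 1): e=[0,154,-70] → ·  [on edge]
    (1,1)@(3, 3): e=[0,126,-42] → ·  [on edge]
    (2,2)@(5, 5): e=[0,98,-14] → ·  [on edge]
    (3,3)@(7, 7): e=[0,70,14] → ·  [on edge]
    (3,4)@(7, 9): e=[12,54,18] → █
    (4,4)@(9, 9): e=[0,42,42] → ·  [on edge]
    (3,5)@(7, 11): e=[24,38,22] → █
    (4,5)@(9, 11): e=[12,26,46] → █
    (5,5)@(11, 11): e=[0,14,70] → ·  [on edge]
    (2,6)@(5, 13): e=[48,34,2] → █
    (5,6)@(11, 13): e=[12,-2,74] → ·
    (6,6)@(13, 13): e=[0,-14,98] → ·  [on edge]
    (7,7)@(15, 15): e=[0,-42,126] → ·  [on edge]
    (8,8)@(17, 17): e=[0,-70,154] → ·  [on edge]
    (9,9)@(19, 19): e=[0,-98,182] → ·  [on edge]
  covered (9 px):
    · · · · · · · · · ·
    · · · · · · · · · ·
    · · · · · · · · · ·
    · · · · · · · · · ·
    · · · █ · · · · · ·
    · · · █ █ · · · · ·
    · · █ █ █ · · · · ·
    · · █ █ · · · · · ·
    · · █ · · · · · · ·
    · · · · · · · · · ·
    · · · · · · · · · ·

Answer: "outside"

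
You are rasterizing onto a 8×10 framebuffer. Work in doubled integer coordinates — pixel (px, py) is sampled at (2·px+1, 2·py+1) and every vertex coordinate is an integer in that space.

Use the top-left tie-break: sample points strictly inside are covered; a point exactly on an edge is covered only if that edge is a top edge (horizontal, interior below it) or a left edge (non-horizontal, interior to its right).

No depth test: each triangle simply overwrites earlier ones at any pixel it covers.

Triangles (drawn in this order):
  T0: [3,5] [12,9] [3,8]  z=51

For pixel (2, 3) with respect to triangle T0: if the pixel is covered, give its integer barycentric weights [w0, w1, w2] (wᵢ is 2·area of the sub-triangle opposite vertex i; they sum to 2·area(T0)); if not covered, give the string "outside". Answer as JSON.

T0:
  2·area = 27
  edge (3, 5)→(12, 9): d=(9,4) right/bottom  bias=-1
  edge (12, 9)→(3, 8): d=(-9,-1) top-left  bias=+0
  edge (3, 8)→(3, 5): d=(0,-3) top-left  bias=+0
    (1,0)@(3, 1): e=[-36,63,0] → .  [on edge]
    (1,1)@(3, 3): e=[-18,45,0] → .  [on edge]
    (1,2)@(3, 5): e=[0,27,0] → .  [on edge]
    (1,3)@(3, 7): e=[18,9,0] → X  [on edge]
    (2,3)@(5, 7): e=[10,11,6] → X
    (3,3)@(7, 7): e=[2,13,12] → X
    (4,3)@(9, 7): e=[-6,15,18] → .
    (1,4)@(3, 9): e=[36,-9,0] → .  [on edge]
    (2,4)@(5, 9): e=[28,-7,6] → .
    (3,4)@(7, 9): e=[20,-5,12] → .
    (1,5)@(3, 11): e=[54,-27,0] → .  [on edge]
    (1,6)@(3, 13): e=[72,-45,0] → .  [on edge]
    (1,7)@(3, 15): e=[90,-63,0] → .  [on edge]
    (1,8)@(3, 17): e=[108,-81,0] → .  [on edge]
    (1,9)@(3, 19): e=[126,-99,0] → .  [on edge]
  covered (3 px):
    . . . . . . . .
    . . . . . . . .
    . . . . . . . .
    . X X X . . . .
    . . . . . . . .
    . . . . . . . .
    . . . . . . . .
    . . . . . . . .
    . . . . . . . .
    . . . . . . . .

Final: [11,6,10]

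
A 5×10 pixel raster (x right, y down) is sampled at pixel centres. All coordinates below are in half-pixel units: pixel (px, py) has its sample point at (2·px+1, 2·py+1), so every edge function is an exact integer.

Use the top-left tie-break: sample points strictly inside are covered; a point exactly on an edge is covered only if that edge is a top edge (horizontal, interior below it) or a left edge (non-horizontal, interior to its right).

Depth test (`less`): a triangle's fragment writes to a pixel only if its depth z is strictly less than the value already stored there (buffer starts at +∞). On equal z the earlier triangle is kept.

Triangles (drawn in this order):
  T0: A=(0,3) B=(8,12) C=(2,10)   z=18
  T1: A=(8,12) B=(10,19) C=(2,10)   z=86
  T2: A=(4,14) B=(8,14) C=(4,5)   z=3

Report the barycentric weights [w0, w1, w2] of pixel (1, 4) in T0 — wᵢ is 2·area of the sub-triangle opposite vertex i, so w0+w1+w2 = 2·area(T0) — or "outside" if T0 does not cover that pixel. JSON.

T0:
  2·area = 38
  edge (0, 3)→(8, 12): d=(8,9) right/bottom  bias=-1
  edge (8, 12)→(2, 10): d=(-6,-2) top-left  bias=+0
  edge (2, 10)→(0, 3): d=(-2,-7) top-left  bias=+0
    (0,2)@(1, 5): e=[7,28,3] → X
    (1,2)@(3, 5): e=[-11,32,17] → .
    (0,3)@(1, 7): e=[23,16,-1] → .
    (1,3)@(3, 7): e=[5,20,13] → X
    (2,3)@(5, 7): e=[-13,24,27] → .
    (1,4)@(3, 9): e=[21,8,9] → X
    (2,4)@(5, 9): e=[3,12,23] → X
    (3,4)@(7, 9): e=[-15,16,37] → .
    (1,5)@(3, 11): e=[37,-4,5] → .
    (2,5)@(5, 11): e=[19,0,19] → X  [on edge]
    (3,5)@(7, 11): e=[1,4,33] → X
    (4,5)@(9, 11): e=[-17,8,47] → .
  covered (6 px):
    . . . . .
    . . . . .
    X . . . .
    . X . . .
    . X X . .
    . . X X .
    . . . . .
    . . . . .
    . . . . .
    . . . . .
T1:
  2·area = 38
  edge (8, 12)→(10, 19): d=(2,7) right/bottom  bias=-1
  edge (10, 19)→(2, 10): d=(-8,-9) top-left  bias=+0
  edge (2, 10)→(8, 12): d=(6,2) right/bottom  bias=-1
    (1,5)@(3, 11): e=[33,1,4] → X
    (2,5)@(5, 11): e=[19,19,0] → .  [on edge]
    (1,6)@(3, 13): e=[37,-15,16] → .
    (2,6)@(5, 13): e=[23,3,12] → X
    (3,6)@(7, 13): e=[9,21,8] → X
    (4,6)@(9, 13): e=[-5,39,4] → .
    (2,7)@(5, 15): e=[27,-13,24] → .
    (3,7)@(7, 15): e=[13,5,20] → X
    (4,7)@(9, 15): e=[-1,23,16] → .
    (3,8)@(7, 17): e=[17,-11,32] → .
    (4,8)@(9, 17): e=[3,7,28] → X
    (4,9)@(9, 19): e=[7,-9,40] → .
  covered (5 px):
    . . . . .
    . . . . .
    . . . . .
    . . . . .
    . . . . .
    . X . . .
    . . X X .
    . . . X .
    . . . . X
    . . . . .
T2:
  2·area = 36  (B↔C swapped to make it positive)
  edge (4, 14)→(4, 5): d=(0,-9) top-left  bias=+0
  edge (4, 5)→(8, 14): d=(4,9) right/bottom  bias=-1
  edge (8, 14)→(4, 14): d=(-4,0) right/bottom  bias=-1
    (2,4)@(5, 9): e=[9,7,20] → X
    (3,4)@(7, 9): e=[27,-11,20] → .
    (2,5)@(5, 11): e=[9,15,12] → X
    (3,5)@(7, 11): e=[27,-3,12] → .
    (2,6)@(5, 13): e=[9,23,4] → X
    (3,6)@(7, 13): e=[27,5,4] → X
    (4,6)@(9, 13): e=[45,-13,4] → .
    (2,7)@(5, 15): e=[9,31,-4] → .
    (3,7)@(7, 15): e=[27,13,-4] → .
  covered (4 px):
    . . . . .
    . . . . .
    . . . . .
    . . . . .
    . . X . .
    . . X . .
    . . X X .
    . . . . .
    . . . . .
    . . . . .

Result: [8,9,21]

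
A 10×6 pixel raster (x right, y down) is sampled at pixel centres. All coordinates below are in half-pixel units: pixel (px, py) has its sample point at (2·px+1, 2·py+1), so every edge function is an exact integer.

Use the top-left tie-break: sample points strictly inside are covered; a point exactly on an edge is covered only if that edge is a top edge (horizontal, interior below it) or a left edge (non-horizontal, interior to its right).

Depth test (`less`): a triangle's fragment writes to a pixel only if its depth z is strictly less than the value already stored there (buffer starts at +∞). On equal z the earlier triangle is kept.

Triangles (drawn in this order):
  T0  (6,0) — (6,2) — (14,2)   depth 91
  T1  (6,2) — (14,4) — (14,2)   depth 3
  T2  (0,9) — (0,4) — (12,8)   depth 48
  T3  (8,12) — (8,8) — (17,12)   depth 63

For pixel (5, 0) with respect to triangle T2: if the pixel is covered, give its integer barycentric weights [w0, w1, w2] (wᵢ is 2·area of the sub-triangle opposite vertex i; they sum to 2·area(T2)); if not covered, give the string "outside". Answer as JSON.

T0:
  2·area = 16  (B↔C swapped to make it positive)
  edge (6, 0)→(14, 2): d=(8,2) right/bottom  bias=-1
  edge (14, 2)→(6, 2): d=(-8,0) right/bottom  bias=-1
  edge (6, 2)→(6, 0): d=(0,-2) top-left  bias=+0
    (3,0)@(7, 1): e=[6,8,2] → █
    (4,0)@(9, 1): e=[2,8,6] → █
    (5,0)@(11, 1): e=[-2,8,10] → ·
    (3,1)@(7, 3): e=[22,-8,2] → ·
    (4,1)@(9, 3): e=[18,-8,6] → ·
  covered (2 px):
    · · · █ █ · · · · ·
    · · · · · · · · · ·
    · · · · · · · · · ·
    · · · · · · · · · ·
    · · · · · · · · · ·
    · · · · · · · · · ·
T1:
  2·area = 16  (B↔C swapped to make it positive)
  edge (6, 2)→(14, 2): d=(8,0) top-left  bias=+0
  edge (14, 2)→(14, 4): d=(0,2) right/bottom  bias=-1
  edge (14, 4)→(6, 2): d=(-8,-2) top-left  bias=+0
    (5,1)@(11, 3): e=[8,6,2] → █
    (6,1)@(13, 3): e=[8,2,6] → █
    (7,1)@(15, 3): e=[8,-2,10] → ·
    (5,2)@(11, 5): e=[24,6,-14] → ·
    (6,2)@(13, 5): e=[24,2,-10] → ·
  covered (2 px):
    · · · · · · · · · ·
    · · · · · █ █ · · ·
    · · · · · · · · · ·
    · · · · · · · · · ·
    · · · · · · · · · ·
    · · · · · · · · · ·
T2:
  2·area = 60
  edge (0, 9)→(0, 4): d=(0,-5) top-left  bias=+0
  edge (0, 4)→(12, 8): d=(12,4) right/bottom  bias=-1
  edge (12, 8)→(0, 9): d=(-12,1) right/bottom  bias=-1
    (0,2)@(1, 5): e=[5,8,47] → █
    (1,2)@(3, 5): e=[15,0,45] → ·  [on edge]
    (0,3)@(1, 7): e=[5,32,23] → █
    (1,3)@(3, 7): e=[15,24,21] → █
    (2,3)@(5, 7): e=[25,16,19] → █
    (3,3)@(7, 7): e=[35,8,17] → █
    (4,3)@(9, 7): e=[45,0,15] → ·  [on edge]
    (0,4)@(1, 9): e=[5,56,-1] → ·
    (1,4)@(3, 9): e=[15,48,-3] → ·
    (2,4)@(5, 9): e=[25,40,-5] → ·
    (3,4)@(7, 9): e=[35,32,-7] → ·
    (7,4)@(15, 9): e=[75,0,-15] → ·  [on edge]
  covered (5 px):
    · · · · · · · · · ·
    · · · · · · · · · ·
    █ · · · · · · · · ·
    █ █ █ █ · · · · · ·
    · · · · · · · · · ·
    · · · · · · · · · ·
T3:
  2·area = 36
  edge (8, 12)→(8, 8): d=(0,-4) top-left  bias=+0
  edge (8, 8)→(17, 12): d=(9,4) right/bottom  bias=-1
  edge (17, 12)→(8, 12): d=(-9,0) right/bottom  bias=-1
    (4,4)@(9, 9): e=[4,5,27] → █
    (5,4)@(11, 9): e=[12,-3,27] → ·
    (4,5)@(9, 11): e=[4,23,9] → █
    (5,5)@(11, 11): e=[12,15,9] → █
    (6,5)@(13, 11): e=[20,7,9] → █
    (7,5)@(15, 11): e=[28,-1,9] → ·
  covered (4 px):
    · · · · · · · · · ·
    · · · · · · · · · ·
    · · · · · · · · · ·
    · · · · · · · · · ·
    · · · · █ · · · · ·
    · · · · █ █ █ · · ·

Answer: "outside"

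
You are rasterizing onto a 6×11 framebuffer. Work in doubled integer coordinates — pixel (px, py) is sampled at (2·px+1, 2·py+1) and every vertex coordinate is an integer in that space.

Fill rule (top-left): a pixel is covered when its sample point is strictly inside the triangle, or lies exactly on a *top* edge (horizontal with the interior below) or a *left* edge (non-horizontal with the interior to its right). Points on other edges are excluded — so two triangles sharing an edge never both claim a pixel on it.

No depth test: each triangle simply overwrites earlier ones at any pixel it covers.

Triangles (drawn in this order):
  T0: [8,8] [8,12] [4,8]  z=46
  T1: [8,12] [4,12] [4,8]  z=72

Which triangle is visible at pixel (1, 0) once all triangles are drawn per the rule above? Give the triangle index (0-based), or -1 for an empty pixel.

T0:
  2·area = 16
  edge (8, 8)→(8, 12): d=(0,4) right/bottom  bias=-1
  edge (8, 12)→(4, 8): d=(-4,-4) top-left  bias=+0
  edge (4, 8)→(8, 8): d=(4,0) top-left  bias=+0
    (0,2)@(1, 5): e=[28,0,-12] → .  [on edge]
    (1,3)@(3, 7): e=[20,0,-4] → .  [on edge]
    (2,4)@(5, 9): e=[12,0,4] → X  [on edge]
    (3,4)@(7, 9): e=[4,8,4] → X
    (4,4)@(9, 9): e=[-4,16,4] → .
    (2,5)@(5, 11): e=[12,-8,12] → .
    (3,5)@(7, 11): e=[4,0,12] → X  [on edge]
    (4,5)@(9, 11): e=[-4,8,12] → .
    (3,6)@(7, 13): e=[4,-8,20] → .
    (4,6)@(9, 13): e=[-4,0,20] → .  [on edge]
    (5,7)@(11, 15): e=[-12,0,28] → .  [on edge]
  covered (3 px):
    . . . . . .
    . . . . . .
    . . . . . .
    . . . . . .
    . . X X . .
    . . . X . .
    . . . . . .
    . . . . . .
    . . . . . .
    . . . . . .
    . . . . . .
T1:
  2·area = 16
  edge (8, 12)→(4, 12): d=(-4,0) right/bottom  bias=-1
  edge (4, 12)→(4, 8): d=(0,-4) top-left  bias=+0
  edge (4, 8)→(8, 12): d=(4,4) right/bottom  bias=-1
    (0,2)@(1, 5): e=[28,-12,0] → .  [on edge]
    (1,3)@(3, 7): e=[20,-4,0] → .  [on edge]
    (2,4)@(5, 9): e=[12,4,0] → .  [on edge]
    (2,5)@(5, 11): e=[4,4,8] → X
    (3,5)@(7, 11): e=[4,12,0] → .  [on edge]
    (2,6)@(5, 13): e=[-4,4,16] → .
    (4,6)@(9, 13): e=[-4,20,0] → .  [on edge]
    (5,7)@(11, 15): e=[-12,28,0] → .  [on edge]
  covered (1 px):
    . . . . . .
    . . . . . .
    . . . . . .
    . . . . . .
    . . . . . .
    . . X . . .
    . . . . . .
    . . . . . .
    . . . . . .
    . . . . . .
    . . . . . .

Z-buffer (winner per pixel, '.' = empty):
  . . . . . .
  . . . . . .
  . . . . . .
  . . . . . .
  . . 0 0 . .
  . . 1 0 . .
  . . . . . .
  . . . . . .
  . . . . . .
  . . . . . .
  . . . . . .

Answer: -1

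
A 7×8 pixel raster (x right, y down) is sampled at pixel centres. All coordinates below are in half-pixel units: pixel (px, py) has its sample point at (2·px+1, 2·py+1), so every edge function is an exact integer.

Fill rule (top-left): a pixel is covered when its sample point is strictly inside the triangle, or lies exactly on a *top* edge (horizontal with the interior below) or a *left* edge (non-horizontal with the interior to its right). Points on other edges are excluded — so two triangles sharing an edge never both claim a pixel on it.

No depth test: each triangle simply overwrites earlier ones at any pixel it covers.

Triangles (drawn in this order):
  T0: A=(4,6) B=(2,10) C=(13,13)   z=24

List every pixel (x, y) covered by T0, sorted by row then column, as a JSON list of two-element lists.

T0:
  2·area = 50  (B↔C swapped to make it positive)
  edge (4, 6)→(13, 13): d=(9,7) right/bottom  bias=-1
  edge (13, 13)→(2, 10): d=(-11,-3) top-left  bias=+0
  edge (2, 10)→(4, 6): d=(2,-4) top-left  bias=+0
    (2,3)@(5, 7): e=[2,42,6] → #
    (3,3)@(7, 7): e=[-12,48,14] → ·
    (1,4)@(3, 9): e=[34,14,2] → #
    (3,4)@(7, 9): e=[6,26,18] → #
    (4,4)@(9, 9): e=[-8,32,26] → ·
    (1,5)@(3, 11): e=[52,-8,6] → ·
    (2,5)@(5, 11): e=[38,-2,14] → ·
    (3,5)@(7, 11): e=[24,4,22] → #
    (4,5)@(9, 11): e=[10,10,30] → #
    (5,5)@(11, 11): e=[-4,16,38] → ·
    (3,6)@(7, 13): e=[42,-18,26] → ·
    (4,6)@(9, 13): e=[28,-12,34] → ·
    (6,6)@(13, 13): e=[0,0,50] → ·  [on edge]
  covered (6 px):
    · · · · · · ·
    · · · · · · ·
    · · · · · · ·
    · · # · · · ·
    · # # # · · ·
    · · · # # · ·
    · · · · · · ·
    · · · · · · ·

Final: [[2,3],[1,4],[2,4],[3,4],[3,5],[4,5]]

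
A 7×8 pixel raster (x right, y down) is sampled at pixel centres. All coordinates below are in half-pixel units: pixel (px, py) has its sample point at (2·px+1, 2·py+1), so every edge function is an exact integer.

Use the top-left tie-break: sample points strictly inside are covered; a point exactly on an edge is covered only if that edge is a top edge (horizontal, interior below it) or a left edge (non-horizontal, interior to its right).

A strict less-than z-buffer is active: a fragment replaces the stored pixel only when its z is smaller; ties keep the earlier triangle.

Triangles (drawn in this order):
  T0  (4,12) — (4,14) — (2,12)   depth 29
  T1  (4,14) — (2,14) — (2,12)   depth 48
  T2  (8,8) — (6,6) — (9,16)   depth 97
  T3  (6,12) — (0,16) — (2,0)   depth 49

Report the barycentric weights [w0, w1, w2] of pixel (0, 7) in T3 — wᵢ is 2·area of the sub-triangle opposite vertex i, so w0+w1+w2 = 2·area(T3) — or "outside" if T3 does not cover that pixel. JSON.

T0:
  2·area = 4
  edge (4, 12)→(4, 14): d=(0,2) right/bottom  bias=-1
  edge (4, 14)→(2, 12): d=(-2,-2) top-left  bias=+0
  edge (2, 12)→(4, 12): d=(2,0) top-left  bias=+0
    (0,5)@(1, 11): e=[6,0,-2] → ·  [on edge]
    (1,6)@(3, 13): e=[2,0,2] → #  [on edge]
    (2,6)@(5, 13): e=[-2,4,2] → ·
    (1,7)@(3, 15): e=[2,-4,6] → ·
    (2,7)@(5, 15): e=[-2,0,6] → ·  [on edge]
  covered (1 px):
    · · · · · · ·
    · · · · · · ·
    · · · · · · ·
    · · · · · · ·
    · · · · · · ·
    · · · · · · ·
    · # · · · · ·
    · · · · · · ·
T1:
  2·area = 4
  edge (4, 14)→(2, 14): d=(-2,0) right/bottom  bias=-1
  edge (2, 14)→(2, 12): d=(0,-2) top-left  bias=+0
  edge (2, 12)→(4, 14): d=(2,2) right/bottom  bias=-1
    (0,5)@(1, 11): e=[6,-2,0] → ·  [on edge]
    (1,6)@(3, 13): e=[2,2,0] → ·  [on edge]
    (2,7)@(5, 15): e=[-2,6,0] → ·  [on edge]
  covered (0 px):
    · · · · · · ·
    · · · · · · ·
    · · · · · · ·
    · · · · · · ·
    · · · · · · ·
    · · · · · · ·
    · · · · · · ·
    · · · · · · ·
T2:
  2·area = 14  (B↔C swapped to make it positive)
  edge (8, 8)→(9, 16): d=(1,8) right/bottom  bias=-1
  edge (9, 16)→(6, 6): d=(-3,-10) top-left  bias=+0
  edge (6, 6)→(8, 8): d=(2,2) right/bottom  bias=-1
    (0,0)@(1, 1): e=[49,-35,0] → ·  [on edge]
    (1,1)@(3, 3): e=[35,-21,0] → ·  [on edge]
    (2,2)@(5, 5): e=[21,-7,0] → ·  [on edge]
    (3,3)@(7, 7): e=[7,7,0] → ·  [on edge]
    (3,4)@(7, 9): e=[9,1,4] → #
    (4,4)@(9, 9): e=[-7,21,0] → ·  [on edge]
    (3,5)@(7, 11): e=[11,-5,8] → ·
    (5,5)@(11, 11): e=[-21,35,0] → ·  [on edge]
    (6,6)@(13, 13): e=[-35,49,0] → ·  [on edge]
  covered (1 px):
    · · · · · · ·
    · · · · · · ·
    · · · · · · ·
    · · · · · · ·
    · · · # · · ·
    · · · · · · ·
    · · · · · · ·
    · · · · · · ·
T3:
  2·area = 88
  edge (6, 12)→(0, 16): d=(-6,4) right/bottom  bias=-1
  edge (0, 16)→(2, 0): d=(2,-16) top-left  bias=+0
  edge (2, 0)→(6, 12): d=(4,12) right/bottom  bias=-1
    (1,1)@(3, 3): e=[66,22,0] → ·  [on edge]
    (1,2)@(3, 5): e=[54,26,8] → #
    (2,2)@(5, 5): e=[46,58,-16] → ·
    (1,3)@(3, 7): e=[42,30,16] → #
    (2,3)@(5, 7): e=[34,62,-8] → ·
    (0,4)@(1, 9): e=[38,2,48] → #
    (2,4)@(5, 9): e=[22,66,0] → ·  [on edge]
    (0,5)@(1, 11): e=[26,6,56] → #
    (2,5)@(5, 11): e=[10,70,8] → #
    (3,5)@(7, 11): e=[2,102,-16] → ·
    (0,6)@(1, 13): e=[14,10,64] → #
    (2,6)@(5, 13): e=[-2,74,16] → ·
    (3,7)@(7, 15): e=[-22,110,0] → ·  [on edge]
  covered (10 px):
    · · · · · · ·
    · · · · · · ·
    · # · · · · ·
    · # · · · · ·
    # # · · · · ·
    # # # · · · ·
    # # · · · · ·
    # · · · · · ·

Final: [14,72,2]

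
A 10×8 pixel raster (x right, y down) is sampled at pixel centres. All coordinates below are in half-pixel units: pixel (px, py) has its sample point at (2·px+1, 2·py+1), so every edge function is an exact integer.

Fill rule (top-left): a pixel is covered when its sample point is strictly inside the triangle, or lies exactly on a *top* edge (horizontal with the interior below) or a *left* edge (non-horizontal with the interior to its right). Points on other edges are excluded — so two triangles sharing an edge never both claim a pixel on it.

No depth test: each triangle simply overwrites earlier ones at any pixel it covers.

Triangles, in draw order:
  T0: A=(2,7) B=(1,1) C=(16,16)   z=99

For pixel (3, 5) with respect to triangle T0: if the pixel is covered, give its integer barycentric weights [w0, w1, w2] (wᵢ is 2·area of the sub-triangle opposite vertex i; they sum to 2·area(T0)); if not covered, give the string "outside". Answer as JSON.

T0:
  2·area = 75
  edge (2, 7)→(1, 1): d=(-1,-6) top-left  bias=+0
  edge (1, 1)→(16, 16): d=(15,15) right/bottom  bias=-1
  edge (16, 16)→(2, 7): d=(-14,-9) top-left  bias=+0
    (0,0)@(1, 1): e=[0,0,75] → ·  [on edge]
    (1,1)@(3, 3): e=[10,0,65] → ·  [on edge]
    (1,2)@(3, 5): e=[8,30,37] → #
    (2,2)@(5, 5): e=[20,0,55] → ·  [on edge]
    (1,3)@(3, 7): e=[6,60,9] → #
    (2,3)@(5, 7): e=[18,30,27] → #
    (3,3)@(7, 7): e=[30,0,45] → ·  [on edge]
    (1,4)@(3, 9): e=[4,90,-19] → ·
    (2,4)@(5, 9): e=[16,60,-1] → ·
    (3,4)@(7, 9): e=[28,30,17] → #
    (4,4)@(9, 9): e=[40,0,35] → ·  [on edge]
    (3,5)@(7, 11): e=[26,60,-11] → ·
    (5,5)@(11, 11): e=[50,0,25] → ·  [on edge]
    (1,6)@(3, 13): e=[0,150,-75] → ·  [on edge]
    (6,6)@(13, 13): e=[60,0,15] → ·  [on edge]
    (7,7)@(15, 15): e=[70,0,5] → ·  [on edge]
  covered (5 px):
    · · · · · · · · · ·
    · · · · · · · · · ·
    · # · · · · · · · ·
    · # # · · · · · · ·
    · · · # · · · · · ·
    · · · · # · · · · ·
    · · · · · · · · · ·
    · · · · · · · · · ·

Result: "outside"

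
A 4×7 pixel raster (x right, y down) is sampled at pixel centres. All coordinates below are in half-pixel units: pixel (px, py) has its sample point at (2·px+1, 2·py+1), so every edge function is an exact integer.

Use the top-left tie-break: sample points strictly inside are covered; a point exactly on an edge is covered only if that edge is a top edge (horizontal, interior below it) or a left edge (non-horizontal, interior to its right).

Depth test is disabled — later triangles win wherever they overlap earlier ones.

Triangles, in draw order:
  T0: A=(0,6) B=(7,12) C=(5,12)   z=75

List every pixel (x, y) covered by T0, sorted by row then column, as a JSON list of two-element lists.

T0:
  2·area = 12
  edge (0, 6)→(7, 12): d=(7,6) right/bottom  bias=-1
  edge (7, 12)→(5, 12): d=(-2,0) right/bottom  bias=-1
  edge (5, 12)→(0, 6): d=(-5,-6) top-left  bias=+0
    (0,3)@(1, 7): e=[1,10,1] → X
    (1,3)@(3, 7): e=[-11,10,13] → .
    (0,4)@(1, 9): e=[15,6,-9] → .
    (1,4)@(3, 9): e=[3,6,3] → X
    (2,4)@(5, 9): e=[-9,6,15] → .
    (1,5)@(3, 11): e=[17,2,-7] → .
    (2,5)@(5, 11): e=[5,2,5] → X
    (3,5)@(7, 11): e=[-7,2,17] → .
    (2,6)@(5, 13): e=[19,-2,-5] → .
  covered (3 px):
    . . . .
    . . . .
    . . . .
    X . . .
    . X . .
    . . X .
    . . . .

Result: [[0,3],[1,4],[2,5]]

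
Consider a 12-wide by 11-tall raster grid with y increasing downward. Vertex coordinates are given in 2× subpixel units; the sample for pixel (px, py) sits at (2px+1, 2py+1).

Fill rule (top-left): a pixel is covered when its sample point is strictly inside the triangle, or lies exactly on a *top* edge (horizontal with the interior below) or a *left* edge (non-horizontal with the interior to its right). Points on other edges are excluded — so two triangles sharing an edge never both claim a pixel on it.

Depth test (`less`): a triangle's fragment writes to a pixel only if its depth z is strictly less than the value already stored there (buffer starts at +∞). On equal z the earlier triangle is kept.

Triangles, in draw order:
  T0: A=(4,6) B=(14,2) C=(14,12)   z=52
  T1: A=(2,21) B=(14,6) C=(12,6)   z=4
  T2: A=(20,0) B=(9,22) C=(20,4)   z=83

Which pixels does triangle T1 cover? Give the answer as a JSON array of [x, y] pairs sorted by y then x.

T0:
  2·area = 100
  edge (4, 6)→(14, 2): d=(10,-4) top-left  bias=+0
  edge (14, 2)→(14, 12): d=(0,10) right/bottom  bias=-1
  edge (14, 12)→(4, 6): d=(-10,-6) top-left  bias=+0
    (6,1)@(13, 3): e=[6,10,84] → #
    (7,1)@(15, 3): e=[14,-10,96] → ·
    (3,2)@(7, 5): e=[2,70,28] → #
    (4,2)@(9, 5): e=[10,50,40] → #
    (5,2)@(11, 5): e=[18,30,52] → #
    (7,2)@(15, 5): e=[34,-10,76] → ·
    (3,3)@(7, 7): e=[22,70,8] → #
    (7,3)@(15, 7): e=[54,-10,56] → ·
    (3,4)@(7, 9): e=[42,70,-12] → ·
    (4,4)@(9, 9): e=[50,50,0] → #  [on edge]
    (7,4)@(15, 9): e=[74,-10,36] → ·
    (4,5)@(9, 11): e=[70,50,-20] → ·
    (9,7)@(19, 15): e=[150,-50,0] → ·  [on edge]
  covered (13 px):
    · · · · · · · · · · · ·
    · · · · · · # · · · · ·
    · · · # # # # · · · · ·
    · · · # # # # · · · · ·
    · · · · # # # · · · · ·
    · · · · · · # · · · · ·
    · · · · · · · · · · · ·
    · · · · · · · · · · · ·
    · · · · · · · · · · · ·
    · · · · · · · · · · · ·
    · · · · · · · · · · · ·
T1:
  2·area = 30  (B↔C swapped to make it positive)
  edge (2, 21)→(12, 6): d=(10,-15) top-left  bias=+0
  edge (12, 6)→(14, 6): d=(2,0) top-left  bias=+0
  edge (14, 6)→(2, 21): d=(-12,15) right/bottom  bias=-1
    (6,3)@(13, 7): e=[25,2,3] → #
    (7,3)@(15, 7): e=[55,2,-27] → ·
    (5,4)@(11, 9): e=[15,6,9] → #
    (6,4)@(13, 9): e=[45,6,-21] → ·
    (4,5)@(9, 11): e=[5,10,15] → #
    (5,5)@(11, 11): e=[35,10,-15] → ·
    (4,6)@(9, 13): e=[25,14,-9] → ·
    (2,8)@(5, 17): e=[5,22,3] → #
    (3,8)@(7, 17): e=[35,22,-27] → ·
    (2,9)@(5, 19): e=[25,26,-21] → ·
  covered (4 px):
    · · · · · · · · · · · ·
    · · · · · · · · · · · ·
    · · · · · · · · · · · ·
    · · · · · · # · · · · ·
    · · · · · # · · · · · ·
    · · · · # · · · · · · ·
    · · · · · · · · · · · ·
    · · · · · · · · · · · ·
    · · # · · · · · · · · ·
    · · · · · · · · · · · ·
    · · · · · · · · · · · ·
T2:
  2·area = 44  (B↔C swapped to make it positive)
  edge (20, 0)→(20, 4): d=(0,4) right/bottom  bias=-1
  edge (20, 4)→(9, 22): d=(-11,18) right/bottom  bias=-1
  edge (9, 22)→(20, 0): d=(11,-22) top-left  bias=+0
    (9,1)@(19, 3): e=[4,29,11] → #
    (10,1)@(21, 3): e=[-4,-7,55] → ·
    (9,2)@(19, 5): e=[4,7,33] → #
    (10,2)@(21, 5): e=[-4,-29,77] → ·
    (8,3)@(17, 7): e=[12,21,11] → #
    (9,3)@(19, 7): e=[4,-15,55] → ·
    (8,4)@(17, 9): e=[12,-1,33] → ·
    (7,5)@(15, 11): e=[20,13,11] → #
    (8,5)@(17, 11): e=[12,-23,55] → ·
    (7,6)@(15, 13): e=[20,-9,33] → ·
    (6,7)@(13, 15): e=[28,5,11] → #
    (7,7)@(15, 15): e=[20,-31,55] → ·
  covered (5 px):
    · · · · · · · · · · · ·
    · · · · · · · · · # · ·
    · · · · · · · · · # · ·
    · · · · · · · · # · · ·
    · · · · · · · · · · · ·
    · · · · · · · # · · · ·
    · · · · · · · · · · · ·
    · · · · · · # · · · · ·
    · · · · · · · · · · · ·
    · · · · · · · · · · · ·
    · · · · · · · · · · · ·

Answer: [[6,3],[5,4],[4,5],[2,8]]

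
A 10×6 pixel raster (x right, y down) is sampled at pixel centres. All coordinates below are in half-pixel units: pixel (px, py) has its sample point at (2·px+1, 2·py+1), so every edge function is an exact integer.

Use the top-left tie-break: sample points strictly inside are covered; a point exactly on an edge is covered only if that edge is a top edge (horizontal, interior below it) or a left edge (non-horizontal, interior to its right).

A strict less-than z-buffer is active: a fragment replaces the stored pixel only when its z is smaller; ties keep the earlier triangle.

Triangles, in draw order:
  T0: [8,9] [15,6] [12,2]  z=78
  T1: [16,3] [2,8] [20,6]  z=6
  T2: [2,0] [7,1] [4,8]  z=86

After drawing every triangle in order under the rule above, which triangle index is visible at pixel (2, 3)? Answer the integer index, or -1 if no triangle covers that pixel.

T0:
  2·area = 37  (B↔C swapped to make it positive)
  edge (8, 9)→(12, 2): d=(4,-7) top-left  bias=+0
  edge (12, 2)→(15, 6): d=(3,4) right/bottom  bias=-1
  edge (15, 6)→(8, 9): d=(-7,3) right/bottom  bias=-1
    (5,2)@(11, 5): e=[5,13,19] → #
    (6,2)@(13, 5): e=[19,5,13] → #
    (7,2)@(15, 5): e=[33,-3,7] → ·
    (5,3)@(11, 7): e=[13,19,5] → #
    (6,3)@(13, 7): e=[27,11,-1] → ·
    (5,4)@(11, 9): e=[21,25,-9] → ·
  covered (3 px):
    · · · · · · · · · ·
    · · · · · · · · · ·
    · · · · · # # · · ·
    · · · · · # · · · ·
    · · · · · · · · · ·
    · · · · · · · · · ·
T1:
  2·area = 62  (B↔C swapped to make it positive)
  edge (16, 3)→(20, 6): d=(4,3) right/bottom  bias=-1
  edge (20, 6)→(2, 8): d=(-18,2) right/bottom  bias=-1
  edge (2, 8)→(16, 3): d=(14,-5) top-left  bias=+0
    (5,2)@(11, 5): e=[23,36,3] → #
    (6,2)@(13, 5): e=[17,32,13] → #
    (7,2)@(15, 5): e=[11,28,23] → #
    (8,2)@(17, 5): e=[5,24,33] → #
    (9,2)@(19, 5): e=[-1,20,43] → ·
    (2,3)@(5, 7): e=[49,12,1] → #
    (3,3)@(7, 7): e=[43,8,11] → #
    (4,3)@(9, 7): e=[37,4,21] → #
    (5,3)@(11, 7): e=[31,0,31] → ·  [on edge]
    (6,3)@(13, 7): e=[25,-4,41] → ·
    (7,3)@(15, 7): e=[19,-8,51] → ·
    (8,3)@(17, 7): e=[13,-12,61] → ·
  covered (7 px):
    · · · · · · · · · ·
    · · · · · · · · · ·
    · · · · · # # # # ·
    · · # # # · · · · ·
    · · · · · · · · · ·
    · · · · · · · · · ·
T2:
  2·area = 38
  edge (2, 0)→(7, 1): d=(5,1) right/bottom  bias=-1
  edge (7, 1)→(4, 8): d=(-3,7) right/bottom  bias=-1
  edge (4, 8)→(2, 0): d=(-2,-8) top-left  bias=+0
    (1,0)@(3, 1): e=[4,28,6] → #
    (2,0)@(5, 1): e=[2,14,22] → #
    (3,0)@(7, 1): e=[0,0,38] → ·  [on edge]
    (1,1)@(3, 3): e=[14,22,2] → #
    (3,1)@(7, 3): e=[10,-6,34] → ·
    (8,1)@(17, 3): e=[0,-76,114] → ·  [on edge]
    (1,2)@(3, 5): e=[24,16,-2] → ·
    (2,2)@(5, 5): e=[22,2,14] → #
    (3,2)@(7, 5): e=[20,-12,30] → ·
    (2,3)@(5, 7): e=[32,-4,10] → ·
  covered (5 px):
    · # # · · · · · · ·
    · # # · · · · · · ·
    · · # · · · · · · ·
    · · · · · · · · · ·
    · · · · · · · · · ·
    · · · · · · · · · ·

Z-buffer (winner per pixel, '.' = empty):
  . 2 2 . . . . . . .
  . 2 2 . . . . . . .
  . . 2 . . 1 1 1 1 .
  . . 1 1 1 0 . . . .
  . . . . . . . . . .
  . . . . . . . . . .

Result: 1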